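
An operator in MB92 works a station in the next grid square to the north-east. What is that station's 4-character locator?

NB03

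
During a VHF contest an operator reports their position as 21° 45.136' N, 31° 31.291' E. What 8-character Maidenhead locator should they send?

Offset from 180°W / 90°S: lon 211.52152°, lat 111.75227°.
Field: 211.52152/20 → 10 → K, 111.75227/10 → 11 → L; chars KL.
Square: 11.52152/2 → 5, 1.75227/1 → 1; chars 51.
Subsquare: 1.52152/0.0833333 → 18 → s, 0.75227/0.0416667 → 18 → s; chars ss.
Extended square: 0.02152/0.00833333 → 2, 0.00227/0.00416667 → 0; chars 20.

KL51ss20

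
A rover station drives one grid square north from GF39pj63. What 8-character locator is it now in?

Latitude extended square 3; +1 → 4.
The longitude characters are unchanged.

GF39pj64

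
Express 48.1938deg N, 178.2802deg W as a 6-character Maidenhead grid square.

AN08ue

Shift to the Maidenhead origin (180°W, 90°S): lon 1.7198, lat 138.1938.
Field: lon ⌊1.7198/20⌋ = 0 → A; lat ⌊138.1938/10⌋ = 13 → N.
Square: lon ⌊1.7198/2⌋ = 0; lat ⌊8.1938/1⌋ = 8.
Subsquare: lon ⌊1.7198/0.0833333⌋ = 20 → u; lat ⌊0.1938/0.0416667⌋ = 4 → e.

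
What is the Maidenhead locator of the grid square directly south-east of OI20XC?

Longitude subsquare x = 23; +1 → 24, wraps to 0 = a, carry into square.
Longitude square 2; +1 → 3.
Latitude subsquare c = 2; −1 → 1 = b.

OI30ab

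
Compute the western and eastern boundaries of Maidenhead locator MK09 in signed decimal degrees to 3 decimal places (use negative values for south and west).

Field M=12, K=10: +12·20° lon, +10·10° lat → SW at lon 60°, lat 10°.
Square 0, 9: +0·2° lon, +9·1° lat → SW at lon 60°, lat 19°.
Cell spans 2° lon × 1° lat.
west 60.000, east 62.000.

60.000, 62.000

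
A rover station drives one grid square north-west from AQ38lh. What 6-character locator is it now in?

AQ38ki

Longitude subsquare l = 11; −1 → 10 = k.
Latitude subsquare h = 7; +1 → 8 = i.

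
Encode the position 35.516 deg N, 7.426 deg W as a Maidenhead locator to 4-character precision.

IM65

Add 180° to longitude and 90° to latitude: 172.57, 125.52.
Field (20°×10°, letters A–R): lon ⌊172.57/20⌋ = 8 → I; lat ⌊125.52/10⌋ = 12 → M.
Square (2°×1°, digits 0–9): lon ⌊12.57/2⌋ = 6; lat ⌊5.52/1⌋ = 5.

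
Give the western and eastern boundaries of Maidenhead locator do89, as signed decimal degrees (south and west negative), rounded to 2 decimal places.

Field D=3, O=14: +3·20° lon, +14·10° lat → SW at lon -120°, lat 50°.
Square 8, 9: +8·2° lon, +9·1° lat → SW at lon -104°, lat 59°.
Cell spans 2° lon × 1° lat.
west -104.00, east -102.00.

-104.00, -102.00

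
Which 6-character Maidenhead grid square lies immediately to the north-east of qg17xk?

Longitude subsquare x = 23; +1 → 24, wraps to 0 = a, carry into square.
Longitude square 1; +1 → 2.
Latitude subsquare k = 10; +1 → 11 = l.

QG27al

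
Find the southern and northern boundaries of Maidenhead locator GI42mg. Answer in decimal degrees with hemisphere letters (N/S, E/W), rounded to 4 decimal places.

7.7500° S, 7.7083° S

Field G=6, I=8: +6·20° lon, +8·10° lat → SW at lon -60°, lat -10°.
Square 4, 2: +4·2° lon, +2·1° lat → SW at lon -52°, lat -8°.
Subsquare m=12, g=6: +12·0.0833333° lon, +6·0.0416667° lat → SW at lon -51°, lat -7.75°.
Cell spans 0.0833333° lon × 0.0416667° lat.
south 7.7500° S, north 7.7083° S.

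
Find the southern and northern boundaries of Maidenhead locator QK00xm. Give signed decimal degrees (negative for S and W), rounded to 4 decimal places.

Field Q=16, K=10: +16·20° lon, +10·10° lat → SW at lon 140°, lat 10°.
Square 0, 0: +0·2° lon, +0·1° lat → SW at lon 140°, lat 10°.
Subsquare x=23, m=12: +23·0.0833333° lon, +12·0.0416667° lat → SW at lon 141.917°, lat 10.5°.
Cell spans 0.0833333° lon × 0.0416667° lat.
south 10.5000, north 10.5417.

10.5000, 10.5417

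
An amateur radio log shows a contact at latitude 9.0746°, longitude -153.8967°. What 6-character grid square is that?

BJ39bb

Offset from 180°W / 90°S: lon 26.1033°, lat 99.0746°.
Field: lon ⌊26.1033/20⌋ = 1 → B; lat ⌊99.0746/10⌋ = 9 → J.
Square: lon ⌊6.1033/2⌋ = 3; lat ⌊9.0746/1⌋ = 9.
Subsquare: lon ⌊0.1033/0.0833333⌋ = 1 → b; lat ⌊0.0746/0.0416667⌋ = 1 → b.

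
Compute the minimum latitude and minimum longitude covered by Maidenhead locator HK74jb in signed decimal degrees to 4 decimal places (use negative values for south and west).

14.0417, -25.2500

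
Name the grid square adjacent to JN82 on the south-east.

JN91

Longitude square 8; +1 → 9.
Latitude square 2; −1 → 1.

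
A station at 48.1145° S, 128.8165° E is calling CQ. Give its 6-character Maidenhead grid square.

Add 180° to longitude and 90° to latitude: 308.8165, 41.8855.
Field: lon ⌊308.8165/20⌋ = 15 → P; lat ⌊41.8855/10⌋ = 4 → E.
Square: lon ⌊8.8165/2⌋ = 4; lat ⌊1.8855/1⌋ = 1.
Subsquare: lon ⌊0.8165/0.0833333⌋ = 9 → j; lat ⌊0.8855/0.0416667⌋ = 21 → v.

PE41jv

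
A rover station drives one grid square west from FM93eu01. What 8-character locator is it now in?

FM93du91

Longitude extended square 0; −1 → -1, wraps to 9, carry into subsquare.
Longitude subsquare e = 4; −1 → 3 = d.
The latitude characters are unchanged.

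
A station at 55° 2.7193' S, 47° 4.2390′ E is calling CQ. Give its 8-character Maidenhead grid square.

LD34mw89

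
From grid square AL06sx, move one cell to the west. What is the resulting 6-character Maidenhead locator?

AL06rx

Longitude subsquare s = 18; −1 → 17 = r.
The latitude characters are unchanged.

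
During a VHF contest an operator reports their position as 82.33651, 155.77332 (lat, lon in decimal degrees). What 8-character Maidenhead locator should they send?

QR72vi20

Offset from 180°W / 90°S: lon 335.77332°, lat 172.33651°.
Field: 335.77332/20 → 16 → Q, 172.33651/10 → 17 → R; chars QR.
Square: 15.77332/2 → 7, 2.33651/1 → 2; chars 72.
Subsquare: 1.77332/0.0833333 → 21 → v, 0.33651/0.0416667 → 8 → i; chars vi.
Extended square: 0.02332/0.00833333 → 2, 0.00318/0.00416667 → 0; chars 20.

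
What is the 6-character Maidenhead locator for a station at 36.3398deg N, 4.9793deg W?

IM76mi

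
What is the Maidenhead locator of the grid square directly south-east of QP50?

Longitude square 5; +1 → 6.
Latitude square 0; −1 → -1, wraps to 9, carry into field.
Latitude field P = 15; −1 → 14 = O.

QO69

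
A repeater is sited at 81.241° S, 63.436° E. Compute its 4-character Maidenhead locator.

MA18

Add 180° to longitude and 90° to latitude: 243.44, 8.76.
Field: lon ⌊243.44/20⌋ = 12 → M; lat ⌊8.76/10⌋ = 0 → A.
Square: lon ⌊3.44/2⌋ = 1; lat ⌊8.76/1⌋ = 8.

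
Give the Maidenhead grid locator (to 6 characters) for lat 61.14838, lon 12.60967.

JP61hd

Shift to the Maidenhead origin (180°W, 90°S): lon 192.6097, lat 151.1484.
Field: lon ⌊192.6097/20⌋ = 9 → J; lat ⌊151.1484/10⌋ = 15 → P.
Square: lon ⌊12.6097/2⌋ = 6; lat ⌊1.1484/1⌋ = 1.
Subsquare: lon ⌊0.6097/0.0833333⌋ = 7 → h; lat ⌊0.1484/0.0416667⌋ = 3 → d.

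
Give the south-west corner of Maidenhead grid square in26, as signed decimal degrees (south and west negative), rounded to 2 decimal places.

46.00, -16.00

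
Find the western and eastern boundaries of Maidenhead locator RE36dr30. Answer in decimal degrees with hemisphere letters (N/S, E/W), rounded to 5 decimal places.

Field R=17, E=4: +17·20° lon, +4·10° lat → SW at lon 160°, lat -50°.
Square 3, 6: +3·2° lon, +6·1° lat → SW at lon 166°, lat -44°.
Subsquare d=3, r=17: +3·0.0833333° lon, +17·0.0416667° lat → SW at lon 166.25°, lat -43.2917°.
Extended square 3, 0: +3·0.00833333° lon, +0·0.00416667° lat → SW at lon 166.275°, lat -43.2917°.
Cell spans 0.00833333° lon × 0.00416667° lat.
west 166.27500° E, east 166.28333° E.

166.27500° E, 166.28333° E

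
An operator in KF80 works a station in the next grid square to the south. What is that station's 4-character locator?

KE89

Latitude square 0; −1 → -1, wraps to 9, carry into field.
Latitude field F = 5; −1 → 4 = E.
The longitude characters are unchanged.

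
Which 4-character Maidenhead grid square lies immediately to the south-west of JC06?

IC95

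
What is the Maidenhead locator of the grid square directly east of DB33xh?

DB43ah

Longitude subsquare x = 23; +1 → 24, wraps to 0 = a, carry into square.
Longitude square 3; +1 → 4.
The latitude characters are unchanged.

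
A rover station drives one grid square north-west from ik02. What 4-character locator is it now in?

Longitude square 0; −1 → -1, wraps to 9, carry into field.
Longitude field I = 8; −1 → 7 = H.
Latitude square 2; +1 → 3.

HK93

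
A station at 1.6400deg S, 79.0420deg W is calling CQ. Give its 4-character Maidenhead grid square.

FI08

Add 180° to longitude and 90° to latitude: 100.96, 88.36.
Field: 100.96/20 → 5 → F, 88.36/10 → 8 → I; chars FI.
Square: 0.96/2 → 0, 8.36/1 → 8; chars 08.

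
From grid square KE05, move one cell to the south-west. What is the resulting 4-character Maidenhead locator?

JE94

Longitude square 0; −1 → -1, wraps to 9, carry into field.
Longitude field K = 10; −1 → 9 = J.
Latitude square 5; −1 → 4.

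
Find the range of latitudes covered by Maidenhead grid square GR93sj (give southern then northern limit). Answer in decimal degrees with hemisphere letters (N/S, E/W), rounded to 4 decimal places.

83.3750° N, 83.4167° N

Field G=6, R=17: +6·20° lon, +17·10° lat → SW at lon -60°, lat 80°.
Square 9, 3: +9·2° lon, +3·1° lat → SW at lon -42°, lat 83°.
Subsquare s=18, j=9: +18·0.0833333° lon, +9·0.0416667° lat → SW at lon -40.5°, lat 83.375°.
Cell spans 0.0833333° lon × 0.0416667° lat.
south 83.3750° N, north 83.4167° N.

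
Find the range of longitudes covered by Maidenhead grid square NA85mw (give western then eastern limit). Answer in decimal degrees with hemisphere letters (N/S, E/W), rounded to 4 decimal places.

97.0000° E, 97.0833° E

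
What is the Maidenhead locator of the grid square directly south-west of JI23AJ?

Longitude subsquare a = 0; −1 → -1, wraps to 23 = x, carry into square.
Longitude square 2; −1 → 1.
Latitude subsquare j = 9; −1 → 8 = i.

JI13xi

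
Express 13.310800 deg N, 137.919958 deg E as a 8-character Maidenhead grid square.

Offset from 180°W / 90°S: lon 317.91996°, lat 103.31080°.
Field: lon ⌊317.91996/20⌋ = 15 → P; lat ⌊103.31080/10⌋ = 10 → K.
Square: lon ⌊17.91996/2⌋ = 8; lat ⌊3.31080/1⌋ = 3.
Subsquare: lon ⌊1.91996/0.0833333⌋ = 23 → x; lat ⌊0.31080/0.0416667⌋ = 7 → h.
Extended square: lon ⌊0.00329/0.00833333⌋ = 0; lat ⌊0.01913/0.00416667⌋ = 4.

PK83xh04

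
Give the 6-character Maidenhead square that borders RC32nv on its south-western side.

RC32mu

Longitude subsquare n = 13; −1 → 12 = m.
Latitude subsquare v = 21; −1 → 20 = u.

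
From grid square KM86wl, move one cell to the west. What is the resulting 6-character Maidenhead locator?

KM86vl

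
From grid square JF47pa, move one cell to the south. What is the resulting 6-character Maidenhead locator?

JF46px

Latitude subsquare a = 0; −1 → -1, wraps to 23 = x, carry into square.
Latitude square 7; −1 → 6.
The longitude characters are unchanged.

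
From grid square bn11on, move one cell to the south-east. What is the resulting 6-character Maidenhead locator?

BN11pm

Longitude subsquare o = 14; +1 → 15 = p.
Latitude subsquare n = 13; −1 → 12 = m.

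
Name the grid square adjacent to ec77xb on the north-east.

Longitude subsquare x = 23; +1 → 24, wraps to 0 = a, carry into square.
Longitude square 7; +1 → 8.
Latitude subsquare b = 1; +1 → 2 = c.

EC87ac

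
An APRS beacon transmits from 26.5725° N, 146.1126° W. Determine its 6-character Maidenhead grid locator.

Shift to the Maidenhead origin (180°W, 90°S): lon 33.8874, lat 116.5725.
Field: lon ⌊33.8874/20⌋ = 1 → B; lat ⌊116.5725/10⌋ = 11 → L.
Square: lon ⌊13.8874/2⌋ = 6; lat ⌊6.5725/1⌋ = 6.
Subsquare: lon ⌊1.8874/0.0833333⌋ = 22 → w; lat ⌊0.5725/0.0416667⌋ = 13 → n.

BL66wn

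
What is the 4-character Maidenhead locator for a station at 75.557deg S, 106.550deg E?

OB34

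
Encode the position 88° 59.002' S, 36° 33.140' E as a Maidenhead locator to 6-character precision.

Offset from 180°W / 90°S: lon 216.5523°, lat 1.0166°.
Field: 216.5523/20 → 10 → K, 1.0166/10 → 0 → A; chars KA.
Square: 16.5523/2 → 8, 1.0166/1 → 1; chars 81.
Subsquare: 0.5523/0.0833333 → 6 → g, 0.0166/0.0416667 → 0 → a; chars ga.

KA81ga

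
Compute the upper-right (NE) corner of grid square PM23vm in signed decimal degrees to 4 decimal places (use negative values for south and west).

Field P=15, M=12: +15·20° lon, +12·10° lat → SW at lon 120°, lat 30°.
Square 2, 3: +2·2° lon, +3·1° lat → SW at lon 124°, lat 33°.
Subsquare v=21, m=12: +21·0.0833333° lon, +12·0.0416667° lat → SW at lon 125.75°, lat 33.5°.
Cell spans 0.0833333° lon × 0.0416667° lat. NE corner is SW corner plus one full cell.
latitude 33.5417, longitude 125.8333.

33.5417, 125.8333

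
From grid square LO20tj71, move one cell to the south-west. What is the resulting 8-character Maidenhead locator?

LO20tj60

Longitude extended square 7; −1 → 6.
Latitude extended square 1; −1 → 0.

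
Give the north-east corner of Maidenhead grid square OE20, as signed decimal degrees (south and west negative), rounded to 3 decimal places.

-49.000, 106.000

Field O=14, E=4: +14·20° lon, +4·10° lat → SW at lon 100°, lat -50°.
Square 2, 0: +2·2° lon, +0·1° lat → SW at lon 104°, lat -50°.
Cell spans 2° lon × 1° lat. NE corner is SW corner plus one full cell.
latitude -49.000, longitude 106.000.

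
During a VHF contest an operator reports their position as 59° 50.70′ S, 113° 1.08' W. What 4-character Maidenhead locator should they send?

DD30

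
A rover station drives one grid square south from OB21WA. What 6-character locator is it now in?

OB20wx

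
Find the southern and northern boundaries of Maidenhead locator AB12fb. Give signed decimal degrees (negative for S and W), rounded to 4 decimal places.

-77.9583, -77.9167

Field A=0, B=1: +0·20° lon, +1·10° lat → SW at lon -180°, lat -80°.
Square 1, 2: +1·2° lon, +2·1° lat → SW at lon -178°, lat -78°.
Subsquare f=5, b=1: +5·0.0833333° lon, +1·0.0416667° lat → SW at lon -177.583°, lat -77.9583°.
Cell spans 0.0833333° lon × 0.0416667° lat.
south -77.9583, north -77.9167.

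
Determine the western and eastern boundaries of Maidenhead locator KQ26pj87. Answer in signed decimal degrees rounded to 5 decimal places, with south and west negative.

25.31667, 25.32500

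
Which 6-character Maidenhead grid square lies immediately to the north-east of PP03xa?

PP13ab

Longitude subsquare x = 23; +1 → 24, wraps to 0 = a, carry into square.
Longitude square 0; +1 → 1.
Latitude subsquare a = 0; +1 → 1 = b.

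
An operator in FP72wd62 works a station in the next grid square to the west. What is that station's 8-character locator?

FP72wd52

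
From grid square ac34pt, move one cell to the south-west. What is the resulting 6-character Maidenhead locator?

AC34os

Longitude subsquare p = 15; −1 → 14 = o.
Latitude subsquare t = 19; −1 → 18 = s.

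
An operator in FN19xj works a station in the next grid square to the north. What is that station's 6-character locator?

FN19xk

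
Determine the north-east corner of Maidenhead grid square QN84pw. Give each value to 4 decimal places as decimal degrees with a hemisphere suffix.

Field Q=16, N=13: +16·20° lon, +13·10° lat → SW at lon 140°, lat 40°.
Square 8, 4: +8·2° lon, +4·1° lat → SW at lon 156°, lat 44°.
Subsquare p=15, w=22: +15·0.0833333° lon, +22·0.0416667° lat → SW at lon 157.25°, lat 44.9167°.
Cell spans 0.0833333° lon × 0.0416667° lat. NE corner is SW corner plus one full cell.
latitude 44.9583° N, longitude 157.3333° E.

44.9583° N, 157.3333° E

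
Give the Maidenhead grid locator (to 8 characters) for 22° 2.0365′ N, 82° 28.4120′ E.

NL12fa68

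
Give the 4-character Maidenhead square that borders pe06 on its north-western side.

OE97

Longitude square 0; −1 → -1, wraps to 9, carry into field.
Longitude field P = 15; −1 → 14 = O.
Latitude square 6; +1 → 7.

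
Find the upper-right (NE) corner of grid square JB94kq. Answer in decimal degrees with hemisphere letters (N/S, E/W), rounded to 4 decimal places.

Field J=9, B=1: +9·20° lon, +1·10° lat → SW at lon 0°, lat -80°.
Square 9, 4: +9·2° lon, +4·1° lat → SW at lon 18°, lat -76°.
Subsquare k=10, q=16: +10·0.0833333° lon, +16·0.0416667° lat → SW at lon 18.8333°, lat -75.3333°.
Cell spans 0.0833333° lon × 0.0416667° lat. NE corner is SW corner plus one full cell.
latitude 75.2917° S, longitude 18.9167° E.

75.2917° S, 18.9167° E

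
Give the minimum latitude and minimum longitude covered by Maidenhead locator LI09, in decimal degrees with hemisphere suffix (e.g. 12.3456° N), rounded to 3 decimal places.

Field L=11, I=8: +11·20° lon, +8·10° lat → SW at lon 40°, lat -10°.
Square 0, 9: +0·2° lon, +9·1° lat → SW at lon 40°, lat -1°.
latitude 1.000° S, longitude 40.000° E.

1.000° S, 40.000° E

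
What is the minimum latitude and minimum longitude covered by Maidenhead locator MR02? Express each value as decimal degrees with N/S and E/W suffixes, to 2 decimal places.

Field M=12, R=17: +12·20° lon, +17·10° lat → SW at lon 60°, lat 80°.
Square 0, 2: +0·2° lon, +2·1° lat → SW at lon 60°, lat 82°.
latitude 82.00° N, longitude 60.00° E.

82.00° N, 60.00° E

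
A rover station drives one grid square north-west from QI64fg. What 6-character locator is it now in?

Longitude subsquare f = 5; −1 → 4 = e.
Latitude subsquare g = 6; +1 → 7 = h.

QI64eh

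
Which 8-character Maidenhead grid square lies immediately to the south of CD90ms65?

CD90ms64

Latitude extended square 5; −1 → 4.
The longitude characters are unchanged.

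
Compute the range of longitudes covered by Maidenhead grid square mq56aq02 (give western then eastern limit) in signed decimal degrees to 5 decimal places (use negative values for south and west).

70.00000, 70.00833

Field M=12, Q=16: +12·20° lon, +16·10° lat → SW at lon 60°, lat 70°.
Square 5, 6: +5·2° lon, +6·1° lat → SW at lon 70°, lat 76°.
Subsquare a=0, q=16: +0·0.0833333° lon, +16·0.0416667° lat → SW at lon 70°, lat 76.6667°.
Extended square 0, 2: +0·0.00833333° lon, +2·0.00416667° lat → SW at lon 70°, lat 76.675°.
Cell spans 0.00833333° lon × 0.00416667° lat.
west 70.00000, east 70.00833.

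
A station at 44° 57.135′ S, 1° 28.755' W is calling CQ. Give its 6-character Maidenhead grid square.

Offset from 180°W / 90°S: lon 178.5207°, lat 45.0478°.
Field: 178.5207/20 → 8 → I, 45.0478/10 → 4 → E; chars IE.
Square: 18.5207/2 → 9, 5.0478/1 → 5; chars 95.
Subsquare: 0.5207/0.0833333 → 6 → g, 0.0478/0.0416667 → 1 → b; chars gb.

IE95gb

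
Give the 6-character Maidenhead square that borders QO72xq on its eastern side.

QO82aq

Longitude subsquare x = 23; +1 → 24, wraps to 0 = a, carry into square.
Longitude square 7; +1 → 8.
The latitude characters are unchanged.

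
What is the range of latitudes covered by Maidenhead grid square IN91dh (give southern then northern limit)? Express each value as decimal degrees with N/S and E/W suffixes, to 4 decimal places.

41.2917° N, 41.3333° N

Field I=8, N=13: +8·20° lon, +13·10° lat → SW at lon -20°, lat 40°.
Square 9, 1: +9·2° lon, +1·1° lat → SW at lon -2°, lat 41°.
Subsquare d=3, h=7: +3·0.0833333° lon, +7·0.0416667° lat → SW at lon -1.75°, lat 41.2917°.
Cell spans 0.0833333° lon × 0.0416667° lat.
south 41.2917° N, north 41.3333° N.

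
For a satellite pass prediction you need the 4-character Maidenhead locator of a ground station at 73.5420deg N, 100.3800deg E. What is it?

OQ03

Add 180° to longitude and 90° to latitude: 280.38, 163.54.
Field (20°×10°, letters A–R): lon ⌊280.38/20⌋ = 14 → O; lat ⌊163.54/10⌋ = 16 → Q.
Square (2°×1°, digits 0–9): lon ⌊0.38/2⌋ = 0; lat ⌊3.54/1⌋ = 3.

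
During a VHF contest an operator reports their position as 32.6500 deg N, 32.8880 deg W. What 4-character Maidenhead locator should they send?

Shift to the Maidenhead origin (180°W, 90°S): lon 147.11, lat 122.65.
Field: lon ⌊147.11/20⌋ = 7 → H; lat ⌊122.65/10⌋ = 12 → M.
Square: lon ⌊7.11/2⌋ = 3; lat ⌊2.65/1⌋ = 2.

HM32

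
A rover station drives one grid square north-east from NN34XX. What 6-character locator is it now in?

Longitude subsquare x = 23; +1 → 24, wraps to 0 = a, carry into square.
Longitude square 3; +1 → 4.
Latitude subsquare x = 23; +1 → 24, wraps to 0 = a, carry into square.
Latitude square 4; +1 → 5.

NN45aa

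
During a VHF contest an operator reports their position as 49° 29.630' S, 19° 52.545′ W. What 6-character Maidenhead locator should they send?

Offset from 180°W / 90°S: lon 160.1242°, lat 40.5062°.
Field: lon ⌊160.1242/20⌋ = 8 → I; lat ⌊40.5062/10⌋ = 4 → E.
Square: lon ⌊0.1242/2⌋ = 0; lat ⌊0.5062/1⌋ = 0.
Subsquare: lon ⌊0.1242/0.0833333⌋ = 1 → b; lat ⌊0.5062/0.0416667⌋ = 12 → m.

IE00bm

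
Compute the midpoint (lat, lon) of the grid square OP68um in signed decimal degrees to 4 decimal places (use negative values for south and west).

Field O=14, P=15: +14·20° lon, +15·10° lat → SW at lon 100°, lat 60°.
Square 6, 8: +6·2° lon, +8·1° lat → SW at lon 112°, lat 68°.
Subsquare u=20, m=12: +20·0.0833333° lon, +12·0.0416667° lat → SW at lon 113.667°, lat 68.5°.
Cell spans 0.0833333° lon × 0.0416667° lat. Centre is SW corner plus half of each.
latitude 68.5208, longitude 113.7083.

68.5208, 113.7083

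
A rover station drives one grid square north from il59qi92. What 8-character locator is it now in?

Latitude extended square 2; +1 → 3.
The longitude characters are unchanged.

IL59qi93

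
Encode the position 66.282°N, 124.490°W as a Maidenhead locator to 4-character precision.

CP76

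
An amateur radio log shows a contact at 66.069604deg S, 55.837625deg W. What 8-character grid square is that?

Offset from 180°W / 90°S: lon 124.16237°, lat 23.93040°.
Field: lon ⌊124.16237/20⌋ = 6 → G; lat ⌊23.93040/10⌋ = 2 → C.
Square: lon ⌊4.16237/2⌋ = 2; lat ⌊3.93040/1⌋ = 3.
Subsquare: lon ⌊0.16237/0.0833333⌋ = 1 → b; lat ⌊0.93040/0.0416667⌋ = 22 → w.
Extended square: lon ⌊0.07904/0.00833333⌋ = 9; lat ⌊0.01373/0.00416667⌋ = 3.

GC23bw93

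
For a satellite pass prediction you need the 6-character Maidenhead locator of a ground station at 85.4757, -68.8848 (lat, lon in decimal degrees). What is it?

Add 180° to longitude and 90° to latitude: 111.1152, 175.4757.
Field (20°×10°, letters A–R): lon ⌊111.1152/20⌋ = 5 → F; lat ⌊175.4757/10⌋ = 17 → R.
Square (2°×1°, digits 0–9): lon ⌊11.1152/2⌋ = 5; lat ⌊5.4757/1⌋ = 5.
Subsquare (5′×2.5′, letters a–x): lon ⌊1.1152/0.0833333⌋ = 13 → n; lat ⌊0.4757/0.0416667⌋ = 11 → l.

FR55nl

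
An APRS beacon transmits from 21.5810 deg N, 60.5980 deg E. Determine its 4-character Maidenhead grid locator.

Offset from 180°W / 90°S: lon 240.60°, lat 111.58°.
Field: lon ⌊240.60/20⌋ = 12 → M; lat ⌊111.58/10⌋ = 11 → L.
Square: lon ⌊0.60/2⌋ = 0; lat ⌊1.58/1⌋ = 1.

ML01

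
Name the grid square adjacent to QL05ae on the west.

Longitude subsquare a = 0; −1 → -1, wraps to 23 = x, carry into square.
Longitude square 0; −1 → -1, wraps to 9, carry into field.
Longitude field Q = 16; −1 → 15 = P.
The latitude characters are unchanged.

PL95xe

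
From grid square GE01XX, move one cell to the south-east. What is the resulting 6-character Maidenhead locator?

Longitude subsquare x = 23; +1 → 24, wraps to 0 = a, carry into square.
Longitude square 0; +1 → 1.
Latitude subsquare x = 23; −1 → 22 = w.

GE11aw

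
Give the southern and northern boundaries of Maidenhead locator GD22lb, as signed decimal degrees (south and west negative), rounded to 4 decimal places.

Field G=6, D=3: +6·20° lon, +3·10° lat → SW at lon -60°, lat -60°.
Square 2, 2: +2·2° lon, +2·1° lat → SW at lon -56°, lat -58°.
Subsquare l=11, b=1: +11·0.0833333° lon, +1·0.0416667° lat → SW at lon -55.0833°, lat -57.9583°.
Cell spans 0.0833333° lon × 0.0416667° lat.
south -57.9583, north -57.9167.

-57.9583, -57.9167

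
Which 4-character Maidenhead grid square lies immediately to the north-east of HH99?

II00

Longitude square 9; +1 → 10, wraps to 0, carry into field.
Longitude field H = 7; +1 → 8 = I.
Latitude square 9; +1 → 10, wraps to 0, carry into field.
Latitude field H = 7; +1 → 8 = I.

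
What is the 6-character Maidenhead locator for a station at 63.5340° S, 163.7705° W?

AC86cl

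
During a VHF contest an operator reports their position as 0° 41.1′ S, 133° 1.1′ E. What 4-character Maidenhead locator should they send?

PI69

Shift to the Maidenhead origin (180°W, 90°S): lon 313.02, lat 89.31.
Field: 313.02/20 → 15 → P, 89.31/10 → 8 → I; chars PI.
Square: 13.02/2 → 6, 9.31/1 → 9; chars 69.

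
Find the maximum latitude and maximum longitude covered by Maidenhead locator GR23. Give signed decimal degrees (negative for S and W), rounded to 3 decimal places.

Field G=6, R=17: +6·20° lon, +17·10° lat → SW at lon -60°, lat 80°.
Square 2, 3: +2·2° lon, +3·1° lat → SW at lon -56°, lat 83°.
Cell spans 2° lon × 1° lat. NE corner is SW corner plus one full cell.
latitude 84.000, longitude -54.000.

84.000, -54.000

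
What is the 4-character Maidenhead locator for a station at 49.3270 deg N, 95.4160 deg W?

Shift to the Maidenhead origin (180°W, 90°S): lon 84.58, lat 139.33.
Field: lon ⌊84.58/20⌋ = 4 → E; lat ⌊139.33/10⌋ = 13 → N.
Square: lon ⌊4.58/2⌋ = 2; lat ⌊9.33/1⌋ = 9.

EN29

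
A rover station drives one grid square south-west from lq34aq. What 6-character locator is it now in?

LQ24xp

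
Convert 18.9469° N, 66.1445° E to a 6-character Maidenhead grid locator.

Offset from 180°W / 90°S: lon 246.1445°, lat 108.9469°.
Field (20°×10°, letters A–R): lon ⌊246.1445/20⌋ = 12 → M; lat ⌊108.9469/10⌋ = 10 → K.
Square (2°×1°, digits 0–9): lon ⌊6.1445/2⌋ = 3; lat ⌊8.9469/1⌋ = 8.
Subsquare (5′×2.5′, letters a–x): lon ⌊0.1445/0.0833333⌋ = 1 → b; lat ⌊0.9469/0.0416667⌋ = 22 → w.

MK38bw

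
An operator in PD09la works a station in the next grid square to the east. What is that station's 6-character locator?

PD09ma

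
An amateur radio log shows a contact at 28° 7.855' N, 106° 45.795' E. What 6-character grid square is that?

OL38jd

Offset from 180°W / 90°S: lon 286.7632°, lat 118.1309°.
Field: lon ⌊286.7632/20⌋ = 14 → O; lat ⌊118.1309/10⌋ = 11 → L.
Square: lon ⌊6.7632/2⌋ = 3; lat ⌊8.1309/1⌋ = 8.
Subsquare: lon ⌊0.7632/0.0833333⌋ = 9 → j; lat ⌊0.1309/0.0416667⌋ = 3 → d.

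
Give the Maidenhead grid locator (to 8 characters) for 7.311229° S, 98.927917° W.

EI02mq85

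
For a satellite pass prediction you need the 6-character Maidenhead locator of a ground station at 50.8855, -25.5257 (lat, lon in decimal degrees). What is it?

Offset from 180°W / 90°S: lon 154.4743°, lat 140.8855°.
Field: lon ⌊154.4743/20⌋ = 7 → H; lat ⌊140.8855/10⌋ = 14 → O.
Square: lon ⌊14.4743/2⌋ = 7; lat ⌊0.8855/1⌋ = 0.
Subsquare: lon ⌊0.4743/0.0833333⌋ = 5 → f; lat ⌊0.8855/0.0416667⌋ = 21 → v.

HO70fv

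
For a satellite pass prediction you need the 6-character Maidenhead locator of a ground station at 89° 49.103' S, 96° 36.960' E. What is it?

NA80he

Offset from 180°W / 90°S: lon 276.6160°, lat 0.1816°.
Field: lon ⌊276.6160/20⌋ = 13 → N; lat ⌊0.1816/10⌋ = 0 → A.
Square: lon ⌊16.6160/2⌋ = 8; lat ⌊0.1816/1⌋ = 0.
Subsquare: lon ⌊0.6160/0.0833333⌋ = 7 → h; lat ⌊0.1816/0.0416667⌋ = 4 → e.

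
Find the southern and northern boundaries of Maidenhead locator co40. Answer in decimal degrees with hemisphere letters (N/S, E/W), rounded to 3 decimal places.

50.000° N, 51.000° N

Field C=2, O=14: +2·20° lon, +14·10° lat → SW at lon -140°, lat 50°.
Square 4, 0: +4·2° lon, +0·1° lat → SW at lon -132°, lat 50°.
Cell spans 2° lon × 1° lat.
south 50.000° N, north 51.000° N.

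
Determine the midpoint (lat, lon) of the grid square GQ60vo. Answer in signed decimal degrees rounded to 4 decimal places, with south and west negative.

70.6042, -46.2083

Field G=6, Q=16: +6·20° lon, +16·10° lat → SW at lon -60°, lat 70°.
Square 6, 0: +6·2° lon, +0·1° lat → SW at lon -48°, lat 70°.
Subsquare v=21, o=14: +21·0.0833333° lon, +14·0.0416667° lat → SW at lon -46.25°, lat 70.5833°.
Cell spans 0.0833333° lon × 0.0416667° lat. Centre is SW corner plus half of each.
latitude 70.6042, longitude -46.2083.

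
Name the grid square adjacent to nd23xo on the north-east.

Longitude subsquare x = 23; +1 → 24, wraps to 0 = a, carry into square.
Longitude square 2; +1 → 3.
Latitude subsquare o = 14; +1 → 15 = p.

ND33ap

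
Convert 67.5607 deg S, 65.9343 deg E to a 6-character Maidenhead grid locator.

Shift to the Maidenhead origin (180°W, 90°S): lon 245.9343, lat 22.4393.
Field: 245.9343/20 → 12 → M, 22.4393/10 → 2 → C; chars MC.
Square: 5.9343/2 → 2, 2.4393/1 → 2; chars 22.
Subsquare: 1.9343/0.0833333 → 23 → x, 0.4393/0.0416667 → 10 → k; chars xk.

MC22xk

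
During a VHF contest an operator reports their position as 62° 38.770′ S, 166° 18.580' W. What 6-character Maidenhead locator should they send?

AC67ui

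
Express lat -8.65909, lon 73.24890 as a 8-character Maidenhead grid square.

Offset from 180°W / 90°S: lon 253.24890°, lat 81.34091°.
Field: lon ⌊253.24890/20⌋ = 12 → M; lat ⌊81.34091/10⌋ = 8 → I.
Square: lon ⌊13.24890/2⌋ = 6; lat ⌊1.34091/1⌋ = 1.
Subsquare: lon ⌊1.24890/0.0833333⌋ = 14 → o; lat ⌊0.34091/0.0416667⌋ = 8 → i.
Extended square: lon ⌊0.08223/0.00833333⌋ = 9; lat ⌊0.00758/0.00416667⌋ = 1.

MI61oi91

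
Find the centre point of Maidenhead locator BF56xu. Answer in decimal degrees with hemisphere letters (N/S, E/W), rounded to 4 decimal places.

33.1458° S, 148.0417° W

Field B=1, F=5: +1·20° lon, +5·10° lat → SW at lon -160°, lat -40°.
Square 5, 6: +5·2° lon, +6·1° lat → SW at lon -150°, lat -34°.
Subsquare x=23, u=20: +23·0.0833333° lon, +20·0.0416667° lat → SW at lon -148.083°, lat -33.1667°.
Cell spans 0.0833333° lon × 0.0416667° lat. Centre is SW corner plus half of each.
latitude 33.1458° S, longitude 148.0417° W.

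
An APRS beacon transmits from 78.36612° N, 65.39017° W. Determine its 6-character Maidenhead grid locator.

Add 180° to longitude and 90° to latitude: 114.6098, 168.3661.
Field (20°×10°, letters A–R): 114.6098/20 → 5 → F, 168.3661/10 → 16 → Q; chars FQ.
Square (2°×1°, digits 0–9): 14.6098/2 → 7, 8.3661/1 → 8; chars 78.
Subsquare (5′×2.5′, letters a–x): 0.6098/0.0833333 → 7 → h, 0.3661/0.0416667 → 8 → i; chars hi.

FQ78hi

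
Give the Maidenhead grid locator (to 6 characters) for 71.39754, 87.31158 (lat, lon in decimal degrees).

Shift to the Maidenhead origin (180°W, 90°S): lon 267.3116, lat 161.3975.
Field (20°×10°, letters A–R): 267.3116/20 → 13 → N, 161.3975/10 → 16 → Q; chars NQ.
Square (2°×1°, digits 0–9): 7.3116/2 → 3, 1.3975/1 → 1; chars 31.
Subsquare (5′×2.5′, letters a–x): 1.3116/0.0833333 → 15 → p, 0.3975/0.0416667 → 9 → j; chars pj.

NQ31pj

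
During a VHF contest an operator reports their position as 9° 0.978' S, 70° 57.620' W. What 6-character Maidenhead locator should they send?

FI40mx

Shift to the Maidenhead origin (180°W, 90°S): lon 109.0397, lat 80.9837.
Field: lon ⌊109.0397/20⌋ = 5 → F; lat ⌊80.9837/10⌋ = 8 → I.
Square: lon ⌊9.0397/2⌋ = 4; lat ⌊0.9837/1⌋ = 0.
Subsquare: lon ⌊1.0397/0.0833333⌋ = 12 → m; lat ⌊0.9837/0.0416667⌋ = 23 → x.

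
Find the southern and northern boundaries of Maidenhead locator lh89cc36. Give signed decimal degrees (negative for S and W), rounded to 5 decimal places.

-10.89167, -10.88750

Field L=11, H=7: +11·20° lon, +7·10° lat → SW at lon 40°, lat -20°.
Square 8, 9: +8·2° lon, +9·1° lat → SW at lon 56°, lat -11°.
Subsquare c=2, c=2: +2·0.0833333° lon, +2·0.0416667° lat → SW at lon 56.1667°, lat -10.9167°.
Extended square 3, 6: +3·0.00833333° lon, +6·0.00416667° lat → SW at lon 56.1917°, lat -10.8917°.
Cell spans 0.00833333° lon × 0.00416667° lat.
south -10.89167, north -10.88750.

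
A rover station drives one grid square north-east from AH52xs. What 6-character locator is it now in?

Longitude subsquare x = 23; +1 → 24, wraps to 0 = a, carry into square.
Longitude square 5; +1 → 6.
Latitude subsquare s = 18; +1 → 19 = t.

AH62at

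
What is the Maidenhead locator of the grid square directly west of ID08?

Longitude square 0; −1 → -1, wraps to 9, carry into field.
Longitude field I = 8; −1 → 7 = H.
The latitude characters are unchanged.

HD98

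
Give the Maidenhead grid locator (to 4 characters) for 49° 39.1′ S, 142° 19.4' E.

QE10

Shift to the Maidenhead origin (180°W, 90°S): lon 322.32, lat 40.35.
Field (20°×10°, letters A–R): lon ⌊322.32/20⌋ = 16 → Q; lat ⌊40.35/10⌋ = 4 → E.
Square (2°×1°, digits 0–9): lon ⌊2.32/2⌋ = 1; lat ⌊0.35/1⌋ = 0.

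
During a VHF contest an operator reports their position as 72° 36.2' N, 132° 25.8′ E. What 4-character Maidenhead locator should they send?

PQ62

Shift to the Maidenhead origin (180°W, 90°S): lon 312.43, lat 162.60.
Field: 312.43/20 → 15 → P, 162.60/10 → 16 → Q; chars PQ.
Square: 12.43/2 → 6, 2.60/1 → 2; chars 62.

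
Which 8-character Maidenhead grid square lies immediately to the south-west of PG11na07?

Longitude extended square 0; −1 → -1, wraps to 9, carry into subsquare.
Longitude subsquare n = 13; −1 → 12 = m.
Latitude extended square 7; −1 → 6.

PG11ma96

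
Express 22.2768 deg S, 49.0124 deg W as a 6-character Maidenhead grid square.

Offset from 180°W / 90°S: lon 130.9876°, lat 67.7232°.
Field: lon ⌊130.9876/20⌋ = 6 → G; lat ⌊67.7232/10⌋ = 6 → G.
Square: lon ⌊10.9876/2⌋ = 5; lat ⌊7.7232/1⌋ = 7.
Subsquare: lon ⌊0.9876/0.0833333⌋ = 11 → l; lat ⌊0.7232/0.0416667⌋ = 17 → r.

GG57lr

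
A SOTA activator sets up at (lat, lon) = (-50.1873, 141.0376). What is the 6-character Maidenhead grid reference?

Offset from 180°W / 90°S: lon 321.0376°, lat 39.8127°.
Field: 321.0376/20 → 16 → Q, 39.8127/10 → 3 → D; chars QD.
Square: 1.0376/2 → 0, 9.8127/1 → 9; chars 09.
Subsquare: 1.0376/0.0833333 → 12 → m, 0.8127/0.0416667 → 19 → t; chars mt.

QD09mt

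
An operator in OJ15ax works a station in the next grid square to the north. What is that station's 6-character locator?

Latitude subsquare x = 23; +1 → 24, wraps to 0 = a, carry into square.
Latitude square 5; +1 → 6.
The longitude characters are unchanged.

OJ16aa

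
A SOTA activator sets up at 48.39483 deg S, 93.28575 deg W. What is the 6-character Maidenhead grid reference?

EE31io

Offset from 180°W / 90°S: lon 86.7143°, lat 41.6052°.
Field: lon ⌊86.7143/20⌋ = 4 → E; lat ⌊41.6052/10⌋ = 4 → E.
Square: lon ⌊6.7143/2⌋ = 3; lat ⌊1.6052/1⌋ = 1.
Subsquare: lon ⌊0.7143/0.0833333⌋ = 8 → i; lat ⌊0.6052/0.0416667⌋ = 14 → o.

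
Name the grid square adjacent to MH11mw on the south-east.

Longitude subsquare m = 12; +1 → 13 = n.
Latitude subsquare w = 22; −1 → 21 = v.

MH11nv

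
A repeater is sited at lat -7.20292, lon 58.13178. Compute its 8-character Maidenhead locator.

LI92bt51

Shift to the Maidenhead origin (180°W, 90°S): lon 238.13178, lat 82.79708.
Field: 238.13178/20 → 11 → L, 82.79708/10 → 8 → I; chars LI.
Square: 18.13178/2 → 9, 2.79708/1 → 2; chars 92.
Subsquare: 0.13178/0.0833333 → 1 → b, 0.79708/0.0416667 → 19 → t; chars bt.
Extended square: 0.04845/0.00833333 → 5, 0.00541/0.00416667 → 1; chars 51.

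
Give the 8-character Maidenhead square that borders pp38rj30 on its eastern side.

PP38rj40

Longitude extended square 3; +1 → 4.
The latitude characters are unchanged.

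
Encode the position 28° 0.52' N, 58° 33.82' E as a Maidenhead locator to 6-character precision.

LL98ga

Offset from 180°W / 90°S: lon 238.5637°, lat 118.0087°.
Field (20°×10°, letters A–R): lon ⌊238.5637/20⌋ = 11 → L; lat ⌊118.0087/10⌋ = 11 → L.
Square (2°×1°, digits 0–9): lon ⌊18.5637/2⌋ = 9; lat ⌊8.0087/1⌋ = 8.
Subsquare (5′×2.5′, letters a–x): lon ⌊0.5637/0.0833333⌋ = 6 → g; lat ⌊0.0087/0.0416667⌋ = 0 → a.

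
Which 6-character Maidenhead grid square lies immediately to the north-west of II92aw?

II82xx

Longitude subsquare a = 0; −1 → -1, wraps to 23 = x, carry into square.
Longitude square 9; −1 → 8.
Latitude subsquare w = 22; +1 → 23 = x.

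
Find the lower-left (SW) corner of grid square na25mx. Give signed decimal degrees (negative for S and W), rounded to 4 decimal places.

-84.0417, 85.0000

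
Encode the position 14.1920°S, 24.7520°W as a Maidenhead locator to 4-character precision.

HH75

Add 180° to longitude and 90° to latitude: 155.25, 75.81.
Field (20°×10°, letters A–R): lon ⌊155.25/20⌋ = 7 → H; lat ⌊75.81/10⌋ = 7 → H.
Square (2°×1°, digits 0–9): lon ⌊15.25/2⌋ = 7; lat ⌊5.81/1⌋ = 5.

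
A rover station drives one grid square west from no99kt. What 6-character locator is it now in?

Longitude subsquare k = 10; −1 → 9 = j.
The latitude characters are unchanged.

NO99jt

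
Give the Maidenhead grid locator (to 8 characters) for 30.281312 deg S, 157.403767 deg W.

BF19hr12

Add 180° to longitude and 90° to latitude: 22.59623, 59.71869.
Field (20°×10°, letters A–R): 22.59623/20 → 1 → B, 59.71869/10 → 5 → F; chars BF.
Square (2°×1°, digits 0–9): 2.59623/2 → 1, 9.71869/1 → 9; chars 19.
Subsquare (5′×2.5′, letters a–x): 0.59623/0.0833333 → 7 → h, 0.71869/0.0416667 → 17 → r; chars hr.
Extended square (30″×15″, digits 0–9): 0.01290/0.00833333 → 1, 0.01035/0.00416667 → 2; chars 12.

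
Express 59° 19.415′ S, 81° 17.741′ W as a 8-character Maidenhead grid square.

Offset from 180°W / 90°S: lon 98.70432°, lat 30.67642°.
Field: lon ⌊98.70432/20⌋ = 4 → E; lat ⌊30.67642/10⌋ = 3 → D.
Square: lon ⌊18.70432/2⌋ = 9; lat ⌊0.67642/1⌋ = 0.
Subsquare: lon ⌊0.70432/0.0833333⌋ = 8 → i; lat ⌊0.67642/0.0416667⌋ = 16 → q.
Extended square: lon ⌊0.03765/0.00833333⌋ = 4; lat ⌊0.00975/0.00416667⌋ = 2.

ED90iq42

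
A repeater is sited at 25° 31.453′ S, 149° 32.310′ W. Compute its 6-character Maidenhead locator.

Offset from 180°W / 90°S: lon 30.4615°, lat 64.4758°.
Field (20°×10°, letters A–R): 30.4615/20 → 1 → B, 64.4758/10 → 6 → G; chars BG.
Square (2°×1°, digits 0–9): 10.4615/2 → 5, 4.4758/1 → 4; chars 54.
Subsquare (5′×2.5′, letters a–x): 0.4615/0.0833333 → 5 → f, 0.4758/0.0416667 → 11 → l; chars fl.

BG54fl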